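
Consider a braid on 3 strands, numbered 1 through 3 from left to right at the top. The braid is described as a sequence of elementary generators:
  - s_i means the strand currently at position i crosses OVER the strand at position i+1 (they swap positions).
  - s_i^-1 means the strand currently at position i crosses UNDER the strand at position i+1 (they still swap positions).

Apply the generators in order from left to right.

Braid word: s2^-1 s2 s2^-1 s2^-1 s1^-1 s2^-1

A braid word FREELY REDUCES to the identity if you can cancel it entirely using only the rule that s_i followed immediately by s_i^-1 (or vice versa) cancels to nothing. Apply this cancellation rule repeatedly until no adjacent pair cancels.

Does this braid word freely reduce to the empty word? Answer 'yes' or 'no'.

Gen 1 (s2^-1): push. Stack: [s2^-1]
Gen 2 (s2): cancels prior s2^-1. Stack: []
Gen 3 (s2^-1): push. Stack: [s2^-1]
Gen 4 (s2^-1): push. Stack: [s2^-1 s2^-1]
Gen 5 (s1^-1): push. Stack: [s2^-1 s2^-1 s1^-1]
Gen 6 (s2^-1): push. Stack: [s2^-1 s2^-1 s1^-1 s2^-1]
Reduced word: s2^-1 s2^-1 s1^-1 s2^-1

Answer: no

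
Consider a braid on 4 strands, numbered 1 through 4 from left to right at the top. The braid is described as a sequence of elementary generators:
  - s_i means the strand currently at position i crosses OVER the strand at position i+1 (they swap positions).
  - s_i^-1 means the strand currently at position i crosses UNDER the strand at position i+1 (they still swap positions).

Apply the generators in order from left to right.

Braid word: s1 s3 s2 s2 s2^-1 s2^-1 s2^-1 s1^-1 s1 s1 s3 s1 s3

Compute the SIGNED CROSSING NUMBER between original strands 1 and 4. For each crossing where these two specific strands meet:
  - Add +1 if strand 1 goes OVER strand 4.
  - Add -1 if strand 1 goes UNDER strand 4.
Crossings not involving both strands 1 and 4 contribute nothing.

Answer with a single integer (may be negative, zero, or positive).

Answer: -1

Derivation:
Gen 1: crossing 1x2. Both 1&4? no. Sum: 0
Gen 2: crossing 3x4. Both 1&4? no. Sum: 0
Gen 3: 1 over 4. Both 1&4? yes. Contrib: +1. Sum: 1
Gen 4: 4 over 1. Both 1&4? yes. Contrib: -1. Sum: 0
Gen 5: 1 under 4. Both 1&4? yes. Contrib: -1. Sum: -1
Gen 6: 4 under 1. Both 1&4? yes. Contrib: +1. Sum: 0
Gen 7: 1 under 4. Both 1&4? yes. Contrib: -1. Sum: -1
Gen 8: crossing 2x4. Both 1&4? no. Sum: -1
Gen 9: crossing 4x2. Both 1&4? no. Sum: -1
Gen 10: crossing 2x4. Both 1&4? no. Sum: -1
Gen 11: crossing 1x3. Both 1&4? no. Sum: -1
Gen 12: crossing 4x2. Both 1&4? no. Sum: -1
Gen 13: crossing 3x1. Both 1&4? no. Sum: -1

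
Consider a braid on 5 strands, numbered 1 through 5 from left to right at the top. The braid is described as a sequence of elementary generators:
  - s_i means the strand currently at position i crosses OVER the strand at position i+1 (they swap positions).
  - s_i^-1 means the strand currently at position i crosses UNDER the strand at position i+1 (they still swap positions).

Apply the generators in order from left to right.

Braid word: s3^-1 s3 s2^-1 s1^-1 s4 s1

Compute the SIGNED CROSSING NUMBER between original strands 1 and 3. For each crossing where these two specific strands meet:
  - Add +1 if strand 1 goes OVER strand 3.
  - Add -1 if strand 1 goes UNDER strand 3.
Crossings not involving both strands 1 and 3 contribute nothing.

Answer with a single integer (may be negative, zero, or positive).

Gen 1: crossing 3x4. Both 1&3? no. Sum: 0
Gen 2: crossing 4x3. Both 1&3? no. Sum: 0
Gen 3: crossing 2x3. Both 1&3? no. Sum: 0
Gen 4: 1 under 3. Both 1&3? yes. Contrib: -1. Sum: -1
Gen 5: crossing 4x5. Both 1&3? no. Sum: -1
Gen 6: 3 over 1. Both 1&3? yes. Contrib: -1. Sum: -2

Answer: -2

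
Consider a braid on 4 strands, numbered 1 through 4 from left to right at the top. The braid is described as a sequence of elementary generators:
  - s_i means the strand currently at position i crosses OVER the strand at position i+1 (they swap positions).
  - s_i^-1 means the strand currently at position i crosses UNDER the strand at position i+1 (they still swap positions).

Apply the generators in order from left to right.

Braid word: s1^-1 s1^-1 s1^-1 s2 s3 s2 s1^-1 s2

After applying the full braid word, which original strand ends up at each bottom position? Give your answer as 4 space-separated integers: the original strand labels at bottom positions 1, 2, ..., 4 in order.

Answer: 4 3 2 1

Derivation:
Gen 1 (s1^-1): strand 1 crosses under strand 2. Perm now: [2 1 3 4]
Gen 2 (s1^-1): strand 2 crosses under strand 1. Perm now: [1 2 3 4]
Gen 3 (s1^-1): strand 1 crosses under strand 2. Perm now: [2 1 3 4]
Gen 4 (s2): strand 1 crosses over strand 3. Perm now: [2 3 1 4]
Gen 5 (s3): strand 1 crosses over strand 4. Perm now: [2 3 4 1]
Gen 6 (s2): strand 3 crosses over strand 4. Perm now: [2 4 3 1]
Gen 7 (s1^-1): strand 2 crosses under strand 4. Perm now: [4 2 3 1]
Gen 8 (s2): strand 2 crosses over strand 3. Perm now: [4 3 2 1]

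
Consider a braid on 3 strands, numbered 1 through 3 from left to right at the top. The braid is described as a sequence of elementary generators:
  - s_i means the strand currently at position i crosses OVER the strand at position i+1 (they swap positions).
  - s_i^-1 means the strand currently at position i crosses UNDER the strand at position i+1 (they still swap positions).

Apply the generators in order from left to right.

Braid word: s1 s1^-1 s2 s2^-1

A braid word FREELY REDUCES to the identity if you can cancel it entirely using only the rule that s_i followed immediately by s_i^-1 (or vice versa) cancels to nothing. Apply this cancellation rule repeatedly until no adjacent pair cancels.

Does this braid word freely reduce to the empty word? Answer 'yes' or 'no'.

Gen 1 (s1): push. Stack: [s1]
Gen 2 (s1^-1): cancels prior s1. Stack: []
Gen 3 (s2): push. Stack: [s2]
Gen 4 (s2^-1): cancels prior s2. Stack: []
Reduced word: (empty)

Answer: yes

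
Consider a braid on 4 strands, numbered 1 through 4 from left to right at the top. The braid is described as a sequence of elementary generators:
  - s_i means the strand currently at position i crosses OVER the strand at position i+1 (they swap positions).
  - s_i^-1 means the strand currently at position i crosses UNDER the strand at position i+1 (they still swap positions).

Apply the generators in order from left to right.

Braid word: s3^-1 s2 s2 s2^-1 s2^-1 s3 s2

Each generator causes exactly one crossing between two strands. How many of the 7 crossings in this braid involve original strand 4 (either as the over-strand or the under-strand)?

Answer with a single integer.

Answer: 6

Derivation:
Gen 1: crossing 3x4. Involves strand 4? yes. Count so far: 1
Gen 2: crossing 2x4. Involves strand 4? yes. Count so far: 2
Gen 3: crossing 4x2. Involves strand 4? yes. Count so far: 3
Gen 4: crossing 2x4. Involves strand 4? yes. Count so far: 4
Gen 5: crossing 4x2. Involves strand 4? yes. Count so far: 5
Gen 6: crossing 4x3. Involves strand 4? yes. Count so far: 6
Gen 7: crossing 2x3. Involves strand 4? no. Count so far: 6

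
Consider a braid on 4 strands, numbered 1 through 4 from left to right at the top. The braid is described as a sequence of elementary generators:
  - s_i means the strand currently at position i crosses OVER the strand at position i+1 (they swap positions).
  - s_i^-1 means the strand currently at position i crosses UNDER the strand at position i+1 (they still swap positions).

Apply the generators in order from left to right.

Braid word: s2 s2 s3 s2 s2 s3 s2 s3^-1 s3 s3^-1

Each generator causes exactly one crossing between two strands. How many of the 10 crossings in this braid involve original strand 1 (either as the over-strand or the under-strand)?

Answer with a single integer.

Gen 1: crossing 2x3. Involves strand 1? no. Count so far: 0
Gen 2: crossing 3x2. Involves strand 1? no. Count so far: 0
Gen 3: crossing 3x4. Involves strand 1? no. Count so far: 0
Gen 4: crossing 2x4. Involves strand 1? no. Count so far: 0
Gen 5: crossing 4x2. Involves strand 1? no. Count so far: 0
Gen 6: crossing 4x3. Involves strand 1? no. Count so far: 0
Gen 7: crossing 2x3. Involves strand 1? no. Count so far: 0
Gen 8: crossing 2x4. Involves strand 1? no. Count so far: 0
Gen 9: crossing 4x2. Involves strand 1? no. Count so far: 0
Gen 10: crossing 2x4. Involves strand 1? no. Count so far: 0

Answer: 0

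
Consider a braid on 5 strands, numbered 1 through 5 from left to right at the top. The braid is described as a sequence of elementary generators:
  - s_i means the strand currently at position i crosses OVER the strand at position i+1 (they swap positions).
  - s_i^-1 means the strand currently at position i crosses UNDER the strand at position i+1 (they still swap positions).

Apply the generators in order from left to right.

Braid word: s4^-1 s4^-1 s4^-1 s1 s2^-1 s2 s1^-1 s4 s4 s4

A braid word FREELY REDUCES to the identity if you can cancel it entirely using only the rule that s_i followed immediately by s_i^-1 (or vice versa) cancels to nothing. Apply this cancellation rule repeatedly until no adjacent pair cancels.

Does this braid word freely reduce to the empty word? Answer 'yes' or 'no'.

Gen 1 (s4^-1): push. Stack: [s4^-1]
Gen 2 (s4^-1): push. Stack: [s4^-1 s4^-1]
Gen 3 (s4^-1): push. Stack: [s4^-1 s4^-1 s4^-1]
Gen 4 (s1): push. Stack: [s4^-1 s4^-1 s4^-1 s1]
Gen 5 (s2^-1): push. Stack: [s4^-1 s4^-1 s4^-1 s1 s2^-1]
Gen 6 (s2): cancels prior s2^-1. Stack: [s4^-1 s4^-1 s4^-1 s1]
Gen 7 (s1^-1): cancels prior s1. Stack: [s4^-1 s4^-1 s4^-1]
Gen 8 (s4): cancels prior s4^-1. Stack: [s4^-1 s4^-1]
Gen 9 (s4): cancels prior s4^-1. Stack: [s4^-1]
Gen 10 (s4): cancels prior s4^-1. Stack: []
Reduced word: (empty)

Answer: yes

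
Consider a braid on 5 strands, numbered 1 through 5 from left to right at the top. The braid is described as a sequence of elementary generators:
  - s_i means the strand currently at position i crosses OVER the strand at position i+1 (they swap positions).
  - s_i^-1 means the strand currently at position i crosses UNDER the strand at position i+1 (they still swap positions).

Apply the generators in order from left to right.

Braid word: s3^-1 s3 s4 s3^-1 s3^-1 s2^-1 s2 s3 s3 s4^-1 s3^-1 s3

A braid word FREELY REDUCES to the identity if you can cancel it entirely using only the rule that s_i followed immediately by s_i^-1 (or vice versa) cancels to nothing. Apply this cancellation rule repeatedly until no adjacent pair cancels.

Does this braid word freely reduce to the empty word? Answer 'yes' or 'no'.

Answer: yes

Derivation:
Gen 1 (s3^-1): push. Stack: [s3^-1]
Gen 2 (s3): cancels prior s3^-1. Stack: []
Gen 3 (s4): push. Stack: [s4]
Gen 4 (s3^-1): push. Stack: [s4 s3^-1]
Gen 5 (s3^-1): push. Stack: [s4 s3^-1 s3^-1]
Gen 6 (s2^-1): push. Stack: [s4 s3^-1 s3^-1 s2^-1]
Gen 7 (s2): cancels prior s2^-1. Stack: [s4 s3^-1 s3^-1]
Gen 8 (s3): cancels prior s3^-1. Stack: [s4 s3^-1]
Gen 9 (s3): cancels prior s3^-1. Stack: [s4]
Gen 10 (s4^-1): cancels prior s4. Stack: []
Gen 11 (s3^-1): push. Stack: [s3^-1]
Gen 12 (s3): cancels prior s3^-1. Stack: []
Reduced word: (empty)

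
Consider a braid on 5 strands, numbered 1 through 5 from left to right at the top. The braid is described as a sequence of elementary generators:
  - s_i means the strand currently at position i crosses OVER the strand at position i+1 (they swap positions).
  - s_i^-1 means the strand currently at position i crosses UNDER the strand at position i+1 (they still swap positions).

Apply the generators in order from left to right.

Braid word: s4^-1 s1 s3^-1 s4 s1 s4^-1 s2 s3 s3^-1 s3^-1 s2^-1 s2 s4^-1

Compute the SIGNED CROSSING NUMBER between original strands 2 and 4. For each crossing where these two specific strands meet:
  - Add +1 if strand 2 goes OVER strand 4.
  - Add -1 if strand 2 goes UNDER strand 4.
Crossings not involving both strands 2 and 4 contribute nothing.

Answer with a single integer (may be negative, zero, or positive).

Answer: -1

Derivation:
Gen 1: crossing 4x5. Both 2&4? no. Sum: 0
Gen 2: crossing 1x2. Both 2&4? no. Sum: 0
Gen 3: crossing 3x5. Both 2&4? no. Sum: 0
Gen 4: crossing 3x4. Both 2&4? no. Sum: 0
Gen 5: crossing 2x1. Both 2&4? no. Sum: 0
Gen 6: crossing 4x3. Both 2&4? no. Sum: 0
Gen 7: crossing 2x5. Both 2&4? no. Sum: 0
Gen 8: crossing 2x3. Both 2&4? no. Sum: 0
Gen 9: crossing 3x2. Both 2&4? no. Sum: 0
Gen 10: crossing 2x3. Both 2&4? no. Sum: 0
Gen 11: crossing 5x3. Both 2&4? no. Sum: 0
Gen 12: crossing 3x5. Both 2&4? no. Sum: 0
Gen 13: 2 under 4. Both 2&4? yes. Contrib: -1. Sum: -1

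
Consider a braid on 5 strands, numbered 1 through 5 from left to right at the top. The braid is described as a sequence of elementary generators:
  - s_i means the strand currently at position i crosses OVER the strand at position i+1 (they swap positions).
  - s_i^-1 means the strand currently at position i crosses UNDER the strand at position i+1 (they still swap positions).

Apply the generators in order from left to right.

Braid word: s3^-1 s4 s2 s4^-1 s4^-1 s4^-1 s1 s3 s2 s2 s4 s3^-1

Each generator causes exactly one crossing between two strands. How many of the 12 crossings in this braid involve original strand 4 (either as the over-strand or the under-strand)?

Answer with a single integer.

Gen 1: crossing 3x4. Involves strand 4? yes. Count so far: 1
Gen 2: crossing 3x5. Involves strand 4? no. Count so far: 1
Gen 3: crossing 2x4. Involves strand 4? yes. Count so far: 2
Gen 4: crossing 5x3. Involves strand 4? no. Count so far: 2
Gen 5: crossing 3x5. Involves strand 4? no. Count so far: 2
Gen 6: crossing 5x3. Involves strand 4? no. Count so far: 2
Gen 7: crossing 1x4. Involves strand 4? yes. Count so far: 3
Gen 8: crossing 2x3. Involves strand 4? no. Count so far: 3
Gen 9: crossing 1x3. Involves strand 4? no. Count so far: 3
Gen 10: crossing 3x1. Involves strand 4? no. Count so far: 3
Gen 11: crossing 2x5. Involves strand 4? no. Count so far: 3
Gen 12: crossing 3x5. Involves strand 4? no. Count so far: 3

Answer: 3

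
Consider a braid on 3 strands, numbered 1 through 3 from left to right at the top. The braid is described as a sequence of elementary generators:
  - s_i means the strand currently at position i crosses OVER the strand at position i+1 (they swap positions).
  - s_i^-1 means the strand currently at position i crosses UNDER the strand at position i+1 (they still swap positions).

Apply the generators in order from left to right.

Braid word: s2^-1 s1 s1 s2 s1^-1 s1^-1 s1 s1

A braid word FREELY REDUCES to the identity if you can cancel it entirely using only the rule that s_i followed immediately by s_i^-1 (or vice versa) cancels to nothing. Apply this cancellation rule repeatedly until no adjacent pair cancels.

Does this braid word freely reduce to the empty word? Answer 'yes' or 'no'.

Answer: no

Derivation:
Gen 1 (s2^-1): push. Stack: [s2^-1]
Gen 2 (s1): push. Stack: [s2^-1 s1]
Gen 3 (s1): push. Stack: [s2^-1 s1 s1]
Gen 4 (s2): push. Stack: [s2^-1 s1 s1 s2]
Gen 5 (s1^-1): push. Stack: [s2^-1 s1 s1 s2 s1^-1]
Gen 6 (s1^-1): push. Stack: [s2^-1 s1 s1 s2 s1^-1 s1^-1]
Gen 7 (s1): cancels prior s1^-1. Stack: [s2^-1 s1 s1 s2 s1^-1]
Gen 8 (s1): cancels prior s1^-1. Stack: [s2^-1 s1 s1 s2]
Reduced word: s2^-1 s1 s1 s2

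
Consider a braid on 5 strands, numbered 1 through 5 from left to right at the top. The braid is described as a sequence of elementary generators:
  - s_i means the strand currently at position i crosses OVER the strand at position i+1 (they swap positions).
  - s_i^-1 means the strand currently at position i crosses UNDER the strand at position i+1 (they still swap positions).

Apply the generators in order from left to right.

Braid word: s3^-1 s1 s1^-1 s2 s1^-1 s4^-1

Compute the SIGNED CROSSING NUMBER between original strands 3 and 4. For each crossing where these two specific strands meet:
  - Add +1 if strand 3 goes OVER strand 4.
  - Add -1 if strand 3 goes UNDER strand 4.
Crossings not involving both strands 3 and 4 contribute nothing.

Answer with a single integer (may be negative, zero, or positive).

Gen 1: 3 under 4. Both 3&4? yes. Contrib: -1. Sum: -1
Gen 2: crossing 1x2. Both 3&4? no. Sum: -1
Gen 3: crossing 2x1. Both 3&4? no. Sum: -1
Gen 4: crossing 2x4. Both 3&4? no. Sum: -1
Gen 5: crossing 1x4. Both 3&4? no. Sum: -1
Gen 6: crossing 3x5. Both 3&4? no. Sum: -1

Answer: -1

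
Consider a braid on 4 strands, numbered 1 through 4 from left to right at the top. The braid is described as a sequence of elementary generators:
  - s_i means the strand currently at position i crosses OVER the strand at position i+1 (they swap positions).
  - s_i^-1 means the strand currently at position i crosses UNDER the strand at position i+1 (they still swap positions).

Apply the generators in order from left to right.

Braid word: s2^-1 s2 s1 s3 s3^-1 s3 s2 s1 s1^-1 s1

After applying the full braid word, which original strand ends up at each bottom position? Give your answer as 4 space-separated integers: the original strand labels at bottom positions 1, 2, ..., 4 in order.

Answer: 4 2 1 3

Derivation:
Gen 1 (s2^-1): strand 2 crosses under strand 3. Perm now: [1 3 2 4]
Gen 2 (s2): strand 3 crosses over strand 2. Perm now: [1 2 3 4]
Gen 3 (s1): strand 1 crosses over strand 2. Perm now: [2 1 3 4]
Gen 4 (s3): strand 3 crosses over strand 4. Perm now: [2 1 4 3]
Gen 5 (s3^-1): strand 4 crosses under strand 3. Perm now: [2 1 3 4]
Gen 6 (s3): strand 3 crosses over strand 4. Perm now: [2 1 4 3]
Gen 7 (s2): strand 1 crosses over strand 4. Perm now: [2 4 1 3]
Gen 8 (s1): strand 2 crosses over strand 4. Perm now: [4 2 1 3]
Gen 9 (s1^-1): strand 4 crosses under strand 2. Perm now: [2 4 1 3]
Gen 10 (s1): strand 2 crosses over strand 4. Perm now: [4 2 1 3]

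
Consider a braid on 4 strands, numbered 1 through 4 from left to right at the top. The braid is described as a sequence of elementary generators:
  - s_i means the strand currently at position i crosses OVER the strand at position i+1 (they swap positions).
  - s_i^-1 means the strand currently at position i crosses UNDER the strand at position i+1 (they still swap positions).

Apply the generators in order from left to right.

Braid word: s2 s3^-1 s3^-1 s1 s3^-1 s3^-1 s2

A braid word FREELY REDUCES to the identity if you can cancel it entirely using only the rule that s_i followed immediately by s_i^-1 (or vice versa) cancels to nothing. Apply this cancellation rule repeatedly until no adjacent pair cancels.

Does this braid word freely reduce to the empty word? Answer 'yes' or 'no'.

Answer: no

Derivation:
Gen 1 (s2): push. Stack: [s2]
Gen 2 (s3^-1): push. Stack: [s2 s3^-1]
Gen 3 (s3^-1): push. Stack: [s2 s3^-1 s3^-1]
Gen 4 (s1): push. Stack: [s2 s3^-1 s3^-1 s1]
Gen 5 (s3^-1): push. Stack: [s2 s3^-1 s3^-1 s1 s3^-1]
Gen 6 (s3^-1): push. Stack: [s2 s3^-1 s3^-1 s1 s3^-1 s3^-1]
Gen 7 (s2): push. Stack: [s2 s3^-1 s3^-1 s1 s3^-1 s3^-1 s2]
Reduced word: s2 s3^-1 s3^-1 s1 s3^-1 s3^-1 s2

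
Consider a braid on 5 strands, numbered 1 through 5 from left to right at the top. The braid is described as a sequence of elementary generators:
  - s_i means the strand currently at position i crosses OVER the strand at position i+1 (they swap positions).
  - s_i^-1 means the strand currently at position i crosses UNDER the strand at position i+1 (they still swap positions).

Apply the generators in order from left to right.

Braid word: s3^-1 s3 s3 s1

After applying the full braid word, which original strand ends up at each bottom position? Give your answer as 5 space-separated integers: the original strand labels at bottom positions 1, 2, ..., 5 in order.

Answer: 2 1 4 3 5

Derivation:
Gen 1 (s3^-1): strand 3 crosses under strand 4. Perm now: [1 2 4 3 5]
Gen 2 (s3): strand 4 crosses over strand 3. Perm now: [1 2 3 4 5]
Gen 3 (s3): strand 3 crosses over strand 4. Perm now: [1 2 4 3 5]
Gen 4 (s1): strand 1 crosses over strand 2. Perm now: [2 1 4 3 5]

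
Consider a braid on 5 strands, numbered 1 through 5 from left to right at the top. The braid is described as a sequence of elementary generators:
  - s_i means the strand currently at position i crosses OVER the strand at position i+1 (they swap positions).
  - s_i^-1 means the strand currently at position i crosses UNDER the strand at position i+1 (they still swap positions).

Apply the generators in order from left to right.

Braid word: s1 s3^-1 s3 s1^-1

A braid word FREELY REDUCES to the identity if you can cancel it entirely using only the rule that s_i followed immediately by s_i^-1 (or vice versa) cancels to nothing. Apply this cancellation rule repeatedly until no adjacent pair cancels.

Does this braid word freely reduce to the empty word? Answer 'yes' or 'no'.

Gen 1 (s1): push. Stack: [s1]
Gen 2 (s3^-1): push. Stack: [s1 s3^-1]
Gen 3 (s3): cancels prior s3^-1. Stack: [s1]
Gen 4 (s1^-1): cancels prior s1. Stack: []
Reduced word: (empty)

Answer: yes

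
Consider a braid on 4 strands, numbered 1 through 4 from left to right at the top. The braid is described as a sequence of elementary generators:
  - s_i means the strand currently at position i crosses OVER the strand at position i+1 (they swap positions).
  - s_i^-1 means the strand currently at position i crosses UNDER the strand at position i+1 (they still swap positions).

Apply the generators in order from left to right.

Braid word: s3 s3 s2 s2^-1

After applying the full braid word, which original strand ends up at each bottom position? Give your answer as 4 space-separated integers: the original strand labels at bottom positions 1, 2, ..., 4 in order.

Gen 1 (s3): strand 3 crosses over strand 4. Perm now: [1 2 4 3]
Gen 2 (s3): strand 4 crosses over strand 3. Perm now: [1 2 3 4]
Gen 3 (s2): strand 2 crosses over strand 3. Perm now: [1 3 2 4]
Gen 4 (s2^-1): strand 3 crosses under strand 2. Perm now: [1 2 3 4]

Answer: 1 2 3 4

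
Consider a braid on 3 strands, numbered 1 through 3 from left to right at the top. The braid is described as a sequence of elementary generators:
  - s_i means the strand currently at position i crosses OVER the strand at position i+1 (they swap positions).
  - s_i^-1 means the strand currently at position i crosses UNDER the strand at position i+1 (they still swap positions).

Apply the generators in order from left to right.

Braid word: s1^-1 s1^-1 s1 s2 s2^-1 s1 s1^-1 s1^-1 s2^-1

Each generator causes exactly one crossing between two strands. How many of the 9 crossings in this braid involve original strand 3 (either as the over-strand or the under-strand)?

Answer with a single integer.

Gen 1: crossing 1x2. Involves strand 3? no. Count so far: 0
Gen 2: crossing 2x1. Involves strand 3? no. Count so far: 0
Gen 3: crossing 1x2. Involves strand 3? no. Count so far: 0
Gen 4: crossing 1x3. Involves strand 3? yes. Count so far: 1
Gen 5: crossing 3x1. Involves strand 3? yes. Count so far: 2
Gen 6: crossing 2x1. Involves strand 3? no. Count so far: 2
Gen 7: crossing 1x2. Involves strand 3? no. Count so far: 2
Gen 8: crossing 2x1. Involves strand 3? no. Count so far: 2
Gen 9: crossing 2x3. Involves strand 3? yes. Count so far: 3

Answer: 3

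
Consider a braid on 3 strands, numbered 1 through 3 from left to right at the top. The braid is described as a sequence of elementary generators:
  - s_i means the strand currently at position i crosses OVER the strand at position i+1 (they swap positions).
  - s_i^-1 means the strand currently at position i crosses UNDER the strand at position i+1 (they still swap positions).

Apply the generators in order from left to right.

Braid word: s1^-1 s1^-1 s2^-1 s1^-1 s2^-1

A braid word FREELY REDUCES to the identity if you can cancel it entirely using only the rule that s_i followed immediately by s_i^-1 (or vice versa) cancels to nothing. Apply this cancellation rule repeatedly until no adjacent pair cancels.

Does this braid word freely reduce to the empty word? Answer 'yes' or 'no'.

Answer: no

Derivation:
Gen 1 (s1^-1): push. Stack: [s1^-1]
Gen 2 (s1^-1): push. Stack: [s1^-1 s1^-1]
Gen 3 (s2^-1): push. Stack: [s1^-1 s1^-1 s2^-1]
Gen 4 (s1^-1): push. Stack: [s1^-1 s1^-1 s2^-1 s1^-1]
Gen 5 (s2^-1): push. Stack: [s1^-1 s1^-1 s2^-1 s1^-1 s2^-1]
Reduced word: s1^-1 s1^-1 s2^-1 s1^-1 s2^-1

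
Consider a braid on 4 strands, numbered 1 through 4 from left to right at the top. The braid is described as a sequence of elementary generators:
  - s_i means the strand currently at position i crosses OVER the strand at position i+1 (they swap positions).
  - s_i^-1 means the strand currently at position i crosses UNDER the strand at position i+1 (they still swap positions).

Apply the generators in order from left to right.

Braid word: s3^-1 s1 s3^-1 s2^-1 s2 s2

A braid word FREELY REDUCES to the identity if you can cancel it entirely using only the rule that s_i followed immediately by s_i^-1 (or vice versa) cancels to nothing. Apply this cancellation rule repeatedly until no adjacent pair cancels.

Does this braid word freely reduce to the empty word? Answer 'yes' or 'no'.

Gen 1 (s3^-1): push. Stack: [s3^-1]
Gen 2 (s1): push. Stack: [s3^-1 s1]
Gen 3 (s3^-1): push. Stack: [s3^-1 s1 s3^-1]
Gen 4 (s2^-1): push. Stack: [s3^-1 s1 s3^-1 s2^-1]
Gen 5 (s2): cancels prior s2^-1. Stack: [s3^-1 s1 s3^-1]
Gen 6 (s2): push. Stack: [s3^-1 s1 s3^-1 s2]
Reduced word: s3^-1 s1 s3^-1 s2

Answer: no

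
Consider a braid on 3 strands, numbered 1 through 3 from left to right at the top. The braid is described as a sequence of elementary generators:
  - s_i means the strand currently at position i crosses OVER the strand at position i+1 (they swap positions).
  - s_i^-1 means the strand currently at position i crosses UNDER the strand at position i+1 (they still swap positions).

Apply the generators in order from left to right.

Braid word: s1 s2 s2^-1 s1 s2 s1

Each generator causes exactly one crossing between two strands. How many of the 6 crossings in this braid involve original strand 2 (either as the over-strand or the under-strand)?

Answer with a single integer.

Gen 1: crossing 1x2. Involves strand 2? yes. Count so far: 1
Gen 2: crossing 1x3. Involves strand 2? no. Count so far: 1
Gen 3: crossing 3x1. Involves strand 2? no. Count so far: 1
Gen 4: crossing 2x1. Involves strand 2? yes. Count so far: 2
Gen 5: crossing 2x3. Involves strand 2? yes. Count so far: 3
Gen 6: crossing 1x3. Involves strand 2? no. Count so far: 3

Answer: 3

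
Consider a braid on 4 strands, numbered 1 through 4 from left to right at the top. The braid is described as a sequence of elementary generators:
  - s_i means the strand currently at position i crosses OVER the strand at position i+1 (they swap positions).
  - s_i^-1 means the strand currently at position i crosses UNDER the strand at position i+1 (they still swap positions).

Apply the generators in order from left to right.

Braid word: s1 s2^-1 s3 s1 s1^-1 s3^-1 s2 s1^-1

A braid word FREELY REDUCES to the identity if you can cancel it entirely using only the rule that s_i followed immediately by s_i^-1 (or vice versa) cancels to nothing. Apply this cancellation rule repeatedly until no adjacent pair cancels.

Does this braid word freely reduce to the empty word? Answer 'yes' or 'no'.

Gen 1 (s1): push. Stack: [s1]
Gen 2 (s2^-1): push. Stack: [s1 s2^-1]
Gen 3 (s3): push. Stack: [s1 s2^-1 s3]
Gen 4 (s1): push. Stack: [s1 s2^-1 s3 s1]
Gen 5 (s1^-1): cancels prior s1. Stack: [s1 s2^-1 s3]
Gen 6 (s3^-1): cancels prior s3. Stack: [s1 s2^-1]
Gen 7 (s2): cancels prior s2^-1. Stack: [s1]
Gen 8 (s1^-1): cancels prior s1. Stack: []
Reduced word: (empty)

Answer: yes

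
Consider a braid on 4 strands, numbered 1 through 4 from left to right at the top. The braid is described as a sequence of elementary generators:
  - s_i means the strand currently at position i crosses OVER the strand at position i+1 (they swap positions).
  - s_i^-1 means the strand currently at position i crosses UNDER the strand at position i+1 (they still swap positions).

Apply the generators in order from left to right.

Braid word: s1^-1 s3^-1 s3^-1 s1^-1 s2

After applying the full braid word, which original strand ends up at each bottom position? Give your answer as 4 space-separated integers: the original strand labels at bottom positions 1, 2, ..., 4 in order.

Answer: 1 3 2 4

Derivation:
Gen 1 (s1^-1): strand 1 crosses under strand 2. Perm now: [2 1 3 4]
Gen 2 (s3^-1): strand 3 crosses under strand 4. Perm now: [2 1 4 3]
Gen 3 (s3^-1): strand 4 crosses under strand 3. Perm now: [2 1 3 4]
Gen 4 (s1^-1): strand 2 crosses under strand 1. Perm now: [1 2 3 4]
Gen 5 (s2): strand 2 crosses over strand 3. Perm now: [1 3 2 4]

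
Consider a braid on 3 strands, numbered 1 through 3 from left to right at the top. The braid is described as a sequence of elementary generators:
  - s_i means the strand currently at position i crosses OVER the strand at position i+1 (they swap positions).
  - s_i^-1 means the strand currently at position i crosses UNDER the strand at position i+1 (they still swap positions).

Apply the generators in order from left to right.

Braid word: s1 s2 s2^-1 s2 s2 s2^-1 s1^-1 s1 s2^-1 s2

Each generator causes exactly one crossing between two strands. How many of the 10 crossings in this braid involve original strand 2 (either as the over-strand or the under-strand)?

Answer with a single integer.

Gen 1: crossing 1x2. Involves strand 2? yes. Count so far: 1
Gen 2: crossing 1x3. Involves strand 2? no. Count so far: 1
Gen 3: crossing 3x1. Involves strand 2? no. Count so far: 1
Gen 4: crossing 1x3. Involves strand 2? no. Count so far: 1
Gen 5: crossing 3x1. Involves strand 2? no. Count so far: 1
Gen 6: crossing 1x3. Involves strand 2? no. Count so far: 1
Gen 7: crossing 2x3. Involves strand 2? yes. Count so far: 2
Gen 8: crossing 3x2. Involves strand 2? yes. Count so far: 3
Gen 9: crossing 3x1. Involves strand 2? no. Count so far: 3
Gen 10: crossing 1x3. Involves strand 2? no. Count so far: 3

Answer: 3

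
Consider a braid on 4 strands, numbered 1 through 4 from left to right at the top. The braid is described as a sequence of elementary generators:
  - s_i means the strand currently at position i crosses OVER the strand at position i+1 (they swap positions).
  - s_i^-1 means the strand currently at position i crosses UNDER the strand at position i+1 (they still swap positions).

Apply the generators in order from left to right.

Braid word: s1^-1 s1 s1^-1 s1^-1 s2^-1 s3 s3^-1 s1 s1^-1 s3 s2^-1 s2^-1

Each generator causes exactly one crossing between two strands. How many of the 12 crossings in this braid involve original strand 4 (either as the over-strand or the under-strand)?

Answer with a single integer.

Answer: 5

Derivation:
Gen 1: crossing 1x2. Involves strand 4? no. Count so far: 0
Gen 2: crossing 2x1. Involves strand 4? no. Count so far: 0
Gen 3: crossing 1x2. Involves strand 4? no. Count so far: 0
Gen 4: crossing 2x1. Involves strand 4? no. Count so far: 0
Gen 5: crossing 2x3. Involves strand 4? no. Count so far: 0
Gen 6: crossing 2x4. Involves strand 4? yes. Count so far: 1
Gen 7: crossing 4x2. Involves strand 4? yes. Count so far: 2
Gen 8: crossing 1x3. Involves strand 4? no. Count so far: 2
Gen 9: crossing 3x1. Involves strand 4? no. Count so far: 2
Gen 10: crossing 2x4. Involves strand 4? yes. Count so far: 3
Gen 11: crossing 3x4. Involves strand 4? yes. Count so far: 4
Gen 12: crossing 4x3. Involves strand 4? yes. Count so far: 5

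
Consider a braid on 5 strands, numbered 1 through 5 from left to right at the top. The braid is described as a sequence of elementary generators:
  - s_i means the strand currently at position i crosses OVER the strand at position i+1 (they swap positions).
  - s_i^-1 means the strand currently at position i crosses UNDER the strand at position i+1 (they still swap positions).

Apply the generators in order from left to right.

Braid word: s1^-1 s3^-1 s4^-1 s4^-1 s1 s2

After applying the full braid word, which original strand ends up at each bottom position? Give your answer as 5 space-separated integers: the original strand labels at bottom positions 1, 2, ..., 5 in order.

Answer: 1 4 2 3 5

Derivation:
Gen 1 (s1^-1): strand 1 crosses under strand 2. Perm now: [2 1 3 4 5]
Gen 2 (s3^-1): strand 3 crosses under strand 4. Perm now: [2 1 4 3 5]
Gen 3 (s4^-1): strand 3 crosses under strand 5. Perm now: [2 1 4 5 3]
Gen 4 (s4^-1): strand 5 crosses under strand 3. Perm now: [2 1 4 3 5]
Gen 5 (s1): strand 2 crosses over strand 1. Perm now: [1 2 4 3 5]
Gen 6 (s2): strand 2 crosses over strand 4. Perm now: [1 4 2 3 5]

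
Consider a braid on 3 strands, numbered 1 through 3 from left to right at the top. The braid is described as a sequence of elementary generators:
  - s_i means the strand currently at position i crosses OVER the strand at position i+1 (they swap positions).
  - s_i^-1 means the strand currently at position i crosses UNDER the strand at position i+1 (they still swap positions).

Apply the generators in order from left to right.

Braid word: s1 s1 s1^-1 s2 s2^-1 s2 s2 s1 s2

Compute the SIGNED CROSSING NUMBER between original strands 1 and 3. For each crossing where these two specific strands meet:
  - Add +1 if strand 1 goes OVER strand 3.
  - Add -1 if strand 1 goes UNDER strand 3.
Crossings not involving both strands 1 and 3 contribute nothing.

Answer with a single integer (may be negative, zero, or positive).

Answer: 2

Derivation:
Gen 1: crossing 1x2. Both 1&3? no. Sum: 0
Gen 2: crossing 2x1. Both 1&3? no. Sum: 0
Gen 3: crossing 1x2. Both 1&3? no. Sum: 0
Gen 4: 1 over 3. Both 1&3? yes. Contrib: +1. Sum: 1
Gen 5: 3 under 1. Both 1&3? yes. Contrib: +1. Sum: 2
Gen 6: 1 over 3. Both 1&3? yes. Contrib: +1. Sum: 3
Gen 7: 3 over 1. Both 1&3? yes. Contrib: -1. Sum: 2
Gen 8: crossing 2x1. Both 1&3? no. Sum: 2
Gen 9: crossing 2x3. Both 1&3? no. Sum: 2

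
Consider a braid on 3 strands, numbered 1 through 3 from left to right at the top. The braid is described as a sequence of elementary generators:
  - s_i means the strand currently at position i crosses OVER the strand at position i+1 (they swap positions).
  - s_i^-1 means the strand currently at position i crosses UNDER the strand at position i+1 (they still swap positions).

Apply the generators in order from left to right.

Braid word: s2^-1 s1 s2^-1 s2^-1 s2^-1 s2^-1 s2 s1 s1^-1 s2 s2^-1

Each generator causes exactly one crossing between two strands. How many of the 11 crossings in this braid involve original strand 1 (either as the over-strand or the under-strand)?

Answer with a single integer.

Answer: 8

Derivation:
Gen 1: crossing 2x3. Involves strand 1? no. Count so far: 0
Gen 2: crossing 1x3. Involves strand 1? yes. Count so far: 1
Gen 3: crossing 1x2. Involves strand 1? yes. Count so far: 2
Gen 4: crossing 2x1. Involves strand 1? yes. Count so far: 3
Gen 5: crossing 1x2. Involves strand 1? yes. Count so far: 4
Gen 6: crossing 2x1. Involves strand 1? yes. Count so far: 5
Gen 7: crossing 1x2. Involves strand 1? yes. Count so far: 6
Gen 8: crossing 3x2. Involves strand 1? no. Count so far: 6
Gen 9: crossing 2x3. Involves strand 1? no. Count so far: 6
Gen 10: crossing 2x1. Involves strand 1? yes. Count so far: 7
Gen 11: crossing 1x2. Involves strand 1? yes. Count so far: 8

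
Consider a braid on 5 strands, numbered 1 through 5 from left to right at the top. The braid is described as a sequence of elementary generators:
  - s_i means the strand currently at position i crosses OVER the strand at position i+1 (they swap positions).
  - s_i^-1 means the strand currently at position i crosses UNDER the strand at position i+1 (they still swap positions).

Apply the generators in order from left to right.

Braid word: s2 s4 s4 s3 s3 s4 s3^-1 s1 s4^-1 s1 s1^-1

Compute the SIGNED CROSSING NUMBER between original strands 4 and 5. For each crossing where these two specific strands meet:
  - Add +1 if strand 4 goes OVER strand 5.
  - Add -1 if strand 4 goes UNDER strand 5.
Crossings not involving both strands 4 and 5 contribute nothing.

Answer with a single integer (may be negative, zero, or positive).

Answer: 1

Derivation:
Gen 1: crossing 2x3. Both 4&5? no. Sum: 0
Gen 2: 4 over 5. Both 4&5? yes. Contrib: +1. Sum: 1
Gen 3: 5 over 4. Both 4&5? yes. Contrib: -1. Sum: 0
Gen 4: crossing 2x4. Both 4&5? no. Sum: 0
Gen 5: crossing 4x2. Both 4&5? no. Sum: 0
Gen 6: 4 over 5. Both 4&5? yes. Contrib: +1. Sum: 1
Gen 7: crossing 2x5. Both 4&5? no. Sum: 1
Gen 8: crossing 1x3. Both 4&5? no. Sum: 1
Gen 9: crossing 2x4. Both 4&5? no. Sum: 1
Gen 10: crossing 3x1. Both 4&5? no. Sum: 1
Gen 11: crossing 1x3. Both 4&5? no. Sum: 1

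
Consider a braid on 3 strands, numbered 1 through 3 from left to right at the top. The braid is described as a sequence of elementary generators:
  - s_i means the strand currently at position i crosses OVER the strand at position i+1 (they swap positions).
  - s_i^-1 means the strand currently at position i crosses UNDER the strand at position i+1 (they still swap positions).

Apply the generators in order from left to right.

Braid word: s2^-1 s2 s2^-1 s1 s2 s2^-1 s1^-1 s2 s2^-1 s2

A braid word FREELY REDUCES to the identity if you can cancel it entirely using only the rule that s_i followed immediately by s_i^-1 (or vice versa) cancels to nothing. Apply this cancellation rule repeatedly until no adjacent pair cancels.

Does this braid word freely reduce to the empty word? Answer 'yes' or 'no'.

Answer: yes

Derivation:
Gen 1 (s2^-1): push. Stack: [s2^-1]
Gen 2 (s2): cancels prior s2^-1. Stack: []
Gen 3 (s2^-1): push. Stack: [s2^-1]
Gen 4 (s1): push. Stack: [s2^-1 s1]
Gen 5 (s2): push. Stack: [s2^-1 s1 s2]
Gen 6 (s2^-1): cancels prior s2. Stack: [s2^-1 s1]
Gen 7 (s1^-1): cancels prior s1. Stack: [s2^-1]
Gen 8 (s2): cancels prior s2^-1. Stack: []
Gen 9 (s2^-1): push. Stack: [s2^-1]
Gen 10 (s2): cancels prior s2^-1. Stack: []
Reduced word: (empty)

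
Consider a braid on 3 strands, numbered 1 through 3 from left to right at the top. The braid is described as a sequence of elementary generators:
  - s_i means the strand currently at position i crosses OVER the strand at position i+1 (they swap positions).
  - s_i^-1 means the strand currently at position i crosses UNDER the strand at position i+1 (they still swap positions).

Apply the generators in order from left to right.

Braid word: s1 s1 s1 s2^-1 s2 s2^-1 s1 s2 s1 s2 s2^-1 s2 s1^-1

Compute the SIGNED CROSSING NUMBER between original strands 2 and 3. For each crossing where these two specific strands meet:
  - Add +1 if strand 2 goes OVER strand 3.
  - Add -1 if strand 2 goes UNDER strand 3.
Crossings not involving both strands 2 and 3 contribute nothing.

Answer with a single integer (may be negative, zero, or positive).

Answer: -2

Derivation:
Gen 1: crossing 1x2. Both 2&3? no. Sum: 0
Gen 2: crossing 2x1. Both 2&3? no. Sum: 0
Gen 3: crossing 1x2. Both 2&3? no. Sum: 0
Gen 4: crossing 1x3. Both 2&3? no. Sum: 0
Gen 5: crossing 3x1. Both 2&3? no. Sum: 0
Gen 6: crossing 1x3. Both 2&3? no. Sum: 0
Gen 7: 2 over 3. Both 2&3? yes. Contrib: +1. Sum: 1
Gen 8: crossing 2x1. Both 2&3? no. Sum: 1
Gen 9: crossing 3x1. Both 2&3? no. Sum: 1
Gen 10: 3 over 2. Both 2&3? yes. Contrib: -1. Sum: 0
Gen 11: 2 under 3. Both 2&3? yes. Contrib: -1. Sum: -1
Gen 12: 3 over 2. Both 2&3? yes. Contrib: -1. Sum: -2
Gen 13: crossing 1x2. Both 2&3? no. Sum: -2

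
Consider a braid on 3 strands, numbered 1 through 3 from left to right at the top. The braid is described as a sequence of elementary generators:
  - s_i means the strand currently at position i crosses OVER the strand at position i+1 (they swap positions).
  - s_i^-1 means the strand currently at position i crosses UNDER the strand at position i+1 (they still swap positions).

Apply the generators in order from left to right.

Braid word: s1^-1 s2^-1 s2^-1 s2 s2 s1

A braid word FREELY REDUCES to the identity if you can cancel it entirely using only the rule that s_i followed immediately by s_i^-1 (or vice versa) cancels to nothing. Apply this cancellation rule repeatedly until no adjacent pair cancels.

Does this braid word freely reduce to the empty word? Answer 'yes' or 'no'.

Gen 1 (s1^-1): push. Stack: [s1^-1]
Gen 2 (s2^-1): push. Stack: [s1^-1 s2^-1]
Gen 3 (s2^-1): push. Stack: [s1^-1 s2^-1 s2^-1]
Gen 4 (s2): cancels prior s2^-1. Stack: [s1^-1 s2^-1]
Gen 5 (s2): cancels prior s2^-1. Stack: [s1^-1]
Gen 6 (s1): cancels prior s1^-1. Stack: []
Reduced word: (empty)

Answer: yes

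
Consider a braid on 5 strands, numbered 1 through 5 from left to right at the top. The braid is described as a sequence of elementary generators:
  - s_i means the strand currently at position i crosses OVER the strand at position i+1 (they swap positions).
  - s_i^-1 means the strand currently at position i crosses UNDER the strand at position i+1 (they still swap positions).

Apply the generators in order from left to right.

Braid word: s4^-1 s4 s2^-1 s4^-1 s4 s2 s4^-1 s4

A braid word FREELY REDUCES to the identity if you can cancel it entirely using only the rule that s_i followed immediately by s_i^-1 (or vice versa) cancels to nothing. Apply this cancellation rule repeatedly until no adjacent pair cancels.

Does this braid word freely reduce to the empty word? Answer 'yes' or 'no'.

Gen 1 (s4^-1): push. Stack: [s4^-1]
Gen 2 (s4): cancels prior s4^-1. Stack: []
Gen 3 (s2^-1): push. Stack: [s2^-1]
Gen 4 (s4^-1): push. Stack: [s2^-1 s4^-1]
Gen 5 (s4): cancels prior s4^-1. Stack: [s2^-1]
Gen 6 (s2): cancels prior s2^-1. Stack: []
Gen 7 (s4^-1): push. Stack: [s4^-1]
Gen 8 (s4): cancels prior s4^-1. Stack: []
Reduced word: (empty)

Answer: yes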